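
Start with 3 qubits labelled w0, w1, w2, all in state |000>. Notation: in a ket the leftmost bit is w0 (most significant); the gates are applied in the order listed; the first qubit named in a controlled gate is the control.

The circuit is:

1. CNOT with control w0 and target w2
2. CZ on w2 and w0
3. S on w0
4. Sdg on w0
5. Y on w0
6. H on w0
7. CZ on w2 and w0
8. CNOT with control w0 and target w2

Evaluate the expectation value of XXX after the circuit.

In the final state, XXX has expectation 0.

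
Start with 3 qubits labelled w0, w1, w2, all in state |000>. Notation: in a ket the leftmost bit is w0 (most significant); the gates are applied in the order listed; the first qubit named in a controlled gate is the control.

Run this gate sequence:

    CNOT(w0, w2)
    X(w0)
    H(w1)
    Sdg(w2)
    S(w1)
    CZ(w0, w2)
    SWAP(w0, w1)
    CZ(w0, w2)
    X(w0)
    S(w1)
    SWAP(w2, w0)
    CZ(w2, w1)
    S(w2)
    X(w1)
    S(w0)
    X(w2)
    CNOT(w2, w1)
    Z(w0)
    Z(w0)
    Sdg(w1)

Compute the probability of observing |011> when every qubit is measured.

The probability of measuring |011> is 1/2.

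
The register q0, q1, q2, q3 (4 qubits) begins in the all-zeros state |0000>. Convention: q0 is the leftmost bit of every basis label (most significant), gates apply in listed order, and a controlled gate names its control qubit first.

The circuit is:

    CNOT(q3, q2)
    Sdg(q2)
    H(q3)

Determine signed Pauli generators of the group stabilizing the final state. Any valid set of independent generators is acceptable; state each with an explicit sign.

One valid set of independent stabilizer generators is +IIIX, +ZIII, +IZII, +IIZI (any independent generating set of the same group is equally correct).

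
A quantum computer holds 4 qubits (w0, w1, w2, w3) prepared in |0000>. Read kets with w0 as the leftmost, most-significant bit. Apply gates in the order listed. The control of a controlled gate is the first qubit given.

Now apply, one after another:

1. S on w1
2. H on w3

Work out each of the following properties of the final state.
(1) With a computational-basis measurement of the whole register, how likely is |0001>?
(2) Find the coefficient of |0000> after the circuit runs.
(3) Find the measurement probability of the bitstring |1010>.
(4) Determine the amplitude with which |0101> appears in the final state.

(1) The probability of measuring |0001> is 1/2.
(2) The final state's coefficient on |0000> equals sqrt(2)/2.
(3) The probability of measuring |1010> is 0.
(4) |0101> carries amplitude 0 in the final state.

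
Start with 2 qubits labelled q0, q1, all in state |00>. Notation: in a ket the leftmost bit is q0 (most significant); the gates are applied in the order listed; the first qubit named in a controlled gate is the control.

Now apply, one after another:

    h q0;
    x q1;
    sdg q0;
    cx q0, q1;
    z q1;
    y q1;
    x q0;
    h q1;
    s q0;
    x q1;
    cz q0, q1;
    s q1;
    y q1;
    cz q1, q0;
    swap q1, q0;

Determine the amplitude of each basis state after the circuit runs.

The resulting statevector has amplitude 1/2 on |00>, 1/2 on |01>, -I/2 on |10>, I/2 on |11>.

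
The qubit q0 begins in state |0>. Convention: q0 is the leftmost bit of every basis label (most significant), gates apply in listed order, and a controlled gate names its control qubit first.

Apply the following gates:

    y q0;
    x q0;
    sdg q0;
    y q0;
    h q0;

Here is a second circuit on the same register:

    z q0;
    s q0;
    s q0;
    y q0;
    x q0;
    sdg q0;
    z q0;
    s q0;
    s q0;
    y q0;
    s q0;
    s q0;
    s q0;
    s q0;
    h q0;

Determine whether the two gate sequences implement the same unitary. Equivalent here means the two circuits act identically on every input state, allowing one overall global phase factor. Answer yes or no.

Yes: on every input state the two circuits agree up to one overall phase factor.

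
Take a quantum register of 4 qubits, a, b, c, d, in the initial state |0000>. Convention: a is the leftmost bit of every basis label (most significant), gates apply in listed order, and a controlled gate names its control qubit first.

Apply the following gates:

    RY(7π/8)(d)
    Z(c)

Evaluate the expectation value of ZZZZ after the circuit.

In the final state, ZZZZ has expectation -sqrt(sqrt(2) + 2)/2.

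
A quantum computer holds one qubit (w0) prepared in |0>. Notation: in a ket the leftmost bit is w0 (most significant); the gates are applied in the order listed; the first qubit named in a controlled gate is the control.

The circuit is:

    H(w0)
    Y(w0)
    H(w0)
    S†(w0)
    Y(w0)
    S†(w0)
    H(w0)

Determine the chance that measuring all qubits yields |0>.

A full measurement returns |0> with probability 1/2.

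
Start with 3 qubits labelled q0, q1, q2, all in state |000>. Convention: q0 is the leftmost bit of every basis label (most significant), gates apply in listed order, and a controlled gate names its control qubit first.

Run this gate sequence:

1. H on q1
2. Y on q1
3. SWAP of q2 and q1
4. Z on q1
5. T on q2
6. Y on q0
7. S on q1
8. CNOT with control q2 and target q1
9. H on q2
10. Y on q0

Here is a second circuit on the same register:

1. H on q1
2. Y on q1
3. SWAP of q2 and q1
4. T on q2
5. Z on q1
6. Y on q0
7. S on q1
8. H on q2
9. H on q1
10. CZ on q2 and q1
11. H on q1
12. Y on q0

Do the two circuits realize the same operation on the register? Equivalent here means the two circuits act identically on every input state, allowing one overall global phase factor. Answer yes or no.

No — the two circuits implement different unitaries, even allowing a global phase.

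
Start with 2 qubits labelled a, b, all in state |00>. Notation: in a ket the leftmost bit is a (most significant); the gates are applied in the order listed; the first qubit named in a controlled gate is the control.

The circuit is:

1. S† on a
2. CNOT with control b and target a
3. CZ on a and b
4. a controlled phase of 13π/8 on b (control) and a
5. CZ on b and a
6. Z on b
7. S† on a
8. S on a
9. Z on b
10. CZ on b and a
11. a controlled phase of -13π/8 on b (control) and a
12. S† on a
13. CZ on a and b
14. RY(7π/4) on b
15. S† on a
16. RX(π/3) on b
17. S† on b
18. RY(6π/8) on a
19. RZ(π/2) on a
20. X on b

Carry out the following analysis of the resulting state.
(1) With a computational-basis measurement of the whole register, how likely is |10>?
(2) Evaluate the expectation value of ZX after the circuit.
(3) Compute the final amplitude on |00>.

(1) The probability of measuring |10> is sqrt(2)/16 + 3/16. Key observation: the block from step 4 through step 11 cancels to the identity and can be dropped.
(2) The observable ZX averages to sqrt(3)/4.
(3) |00> carries amplitude (-2*sqrt(3) + sqrt(6) - sqrt(2)*I)*exp(I*pi/4)/8 in the final state.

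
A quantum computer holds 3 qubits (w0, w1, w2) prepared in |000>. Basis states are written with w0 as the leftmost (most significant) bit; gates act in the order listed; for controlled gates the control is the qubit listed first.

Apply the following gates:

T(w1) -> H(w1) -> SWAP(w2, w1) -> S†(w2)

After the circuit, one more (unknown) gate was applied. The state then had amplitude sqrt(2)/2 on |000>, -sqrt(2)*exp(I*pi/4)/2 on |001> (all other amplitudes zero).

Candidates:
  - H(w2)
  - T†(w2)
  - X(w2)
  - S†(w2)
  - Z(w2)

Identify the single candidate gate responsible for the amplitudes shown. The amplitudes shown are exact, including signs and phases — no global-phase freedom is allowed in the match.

The applied gate was T†(w2).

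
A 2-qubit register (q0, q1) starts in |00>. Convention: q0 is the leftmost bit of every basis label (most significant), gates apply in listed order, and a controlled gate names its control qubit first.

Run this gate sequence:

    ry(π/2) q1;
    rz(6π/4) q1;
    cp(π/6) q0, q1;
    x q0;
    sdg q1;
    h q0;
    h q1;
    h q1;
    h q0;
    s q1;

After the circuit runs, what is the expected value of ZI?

In the final state, ZI has expectation -1. Key observation: steps 5-10 multiply out to the identity, so the circuit reduces to the remaining gates.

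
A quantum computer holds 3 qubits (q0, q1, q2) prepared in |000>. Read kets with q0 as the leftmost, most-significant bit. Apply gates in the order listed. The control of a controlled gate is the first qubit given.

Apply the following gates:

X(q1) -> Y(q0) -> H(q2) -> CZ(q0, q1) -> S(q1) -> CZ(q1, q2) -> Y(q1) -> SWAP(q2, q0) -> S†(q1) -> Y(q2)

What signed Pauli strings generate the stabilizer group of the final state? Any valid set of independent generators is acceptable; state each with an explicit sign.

One valid set of independent stabilizer generators is -XII, +IZI, +IIZ (any independent generating set of the same group is equally correct).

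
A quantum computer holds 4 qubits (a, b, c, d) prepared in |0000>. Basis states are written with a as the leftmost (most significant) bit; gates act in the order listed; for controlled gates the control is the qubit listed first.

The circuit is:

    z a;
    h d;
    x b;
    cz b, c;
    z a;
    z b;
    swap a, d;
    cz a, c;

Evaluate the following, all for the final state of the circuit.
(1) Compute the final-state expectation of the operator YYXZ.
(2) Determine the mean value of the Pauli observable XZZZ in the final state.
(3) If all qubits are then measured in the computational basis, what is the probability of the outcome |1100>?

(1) The expectation value of YYXZ is 0.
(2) The observable XZZZ averages to -1.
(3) The probability of measuring |1100> is 1/2.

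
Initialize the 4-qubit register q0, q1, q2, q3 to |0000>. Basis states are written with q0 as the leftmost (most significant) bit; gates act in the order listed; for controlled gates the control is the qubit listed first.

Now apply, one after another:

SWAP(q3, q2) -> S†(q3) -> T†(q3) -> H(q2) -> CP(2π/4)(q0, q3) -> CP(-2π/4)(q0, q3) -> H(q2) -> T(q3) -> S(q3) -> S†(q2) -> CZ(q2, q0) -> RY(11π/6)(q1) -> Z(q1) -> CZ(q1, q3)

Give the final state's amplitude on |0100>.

The amplitude on |0100> is -sqrt(6)/4 + sqrt(2)/4.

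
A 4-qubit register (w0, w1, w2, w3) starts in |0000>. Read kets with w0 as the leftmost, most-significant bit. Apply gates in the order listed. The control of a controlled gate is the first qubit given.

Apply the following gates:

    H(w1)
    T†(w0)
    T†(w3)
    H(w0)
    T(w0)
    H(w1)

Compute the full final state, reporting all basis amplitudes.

After the circuit, the state carries amplitude sqrt(2)/2 on |0000>, sqrt(2)*exp(I*pi/4)/2 on |1000>, and 0 on every other basis state.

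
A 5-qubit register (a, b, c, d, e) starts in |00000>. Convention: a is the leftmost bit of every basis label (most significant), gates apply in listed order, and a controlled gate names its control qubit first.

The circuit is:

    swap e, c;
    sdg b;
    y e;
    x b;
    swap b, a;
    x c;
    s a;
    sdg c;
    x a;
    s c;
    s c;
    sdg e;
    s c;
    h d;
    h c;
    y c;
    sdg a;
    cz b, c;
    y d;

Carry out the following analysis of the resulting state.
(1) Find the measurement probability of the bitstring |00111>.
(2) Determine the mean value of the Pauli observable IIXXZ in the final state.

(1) A full measurement returns |00111> with probability 1/4.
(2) In the final state, IIXXZ has expectation 1.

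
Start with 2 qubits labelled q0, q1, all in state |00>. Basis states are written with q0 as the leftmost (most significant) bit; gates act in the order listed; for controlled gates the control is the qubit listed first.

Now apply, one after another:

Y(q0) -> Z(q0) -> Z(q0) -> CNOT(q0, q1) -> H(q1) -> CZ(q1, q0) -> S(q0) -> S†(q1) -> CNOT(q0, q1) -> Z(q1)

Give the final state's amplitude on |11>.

|11> carries amplitude sqrt(2)/2 in the final state.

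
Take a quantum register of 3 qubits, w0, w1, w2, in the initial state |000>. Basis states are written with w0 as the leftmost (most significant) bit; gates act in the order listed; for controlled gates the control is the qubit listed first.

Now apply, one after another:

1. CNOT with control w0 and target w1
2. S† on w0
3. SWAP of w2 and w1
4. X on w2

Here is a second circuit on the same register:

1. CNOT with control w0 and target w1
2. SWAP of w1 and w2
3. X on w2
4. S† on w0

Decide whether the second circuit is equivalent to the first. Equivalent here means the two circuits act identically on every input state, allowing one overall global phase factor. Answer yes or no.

Yes, they are equivalent — the unitaries differ by at most a global phase.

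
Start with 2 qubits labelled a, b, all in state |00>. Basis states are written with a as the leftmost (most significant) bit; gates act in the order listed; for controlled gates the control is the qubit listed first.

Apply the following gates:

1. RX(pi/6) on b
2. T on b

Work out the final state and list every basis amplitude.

The final amplitudes are sqrt(2)/4 + sqrt(6)/4 on |00>, (-sqrt(6) + sqrt(2))*exp(3*I*pi/4)/4 on |01>, 0 on |10>, 0 on |11>.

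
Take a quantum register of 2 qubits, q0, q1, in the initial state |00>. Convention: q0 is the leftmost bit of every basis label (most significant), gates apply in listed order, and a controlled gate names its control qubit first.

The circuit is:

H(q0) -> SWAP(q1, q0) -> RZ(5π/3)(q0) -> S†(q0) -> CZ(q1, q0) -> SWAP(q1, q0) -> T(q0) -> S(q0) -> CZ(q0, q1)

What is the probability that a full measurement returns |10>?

Outcome |10> occurs with probability 1/2.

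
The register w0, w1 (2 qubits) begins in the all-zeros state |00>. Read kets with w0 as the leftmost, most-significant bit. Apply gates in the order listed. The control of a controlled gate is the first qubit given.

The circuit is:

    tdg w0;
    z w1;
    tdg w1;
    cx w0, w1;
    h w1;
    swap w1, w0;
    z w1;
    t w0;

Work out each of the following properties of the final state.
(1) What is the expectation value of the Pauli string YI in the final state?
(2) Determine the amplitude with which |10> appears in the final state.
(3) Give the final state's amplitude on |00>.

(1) The observable YI averages to sqrt(2)/2.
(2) The amplitude on |10> is sqrt(2)*exp(I*pi/4)/2.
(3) The amplitude on |00> is sqrt(2)/2.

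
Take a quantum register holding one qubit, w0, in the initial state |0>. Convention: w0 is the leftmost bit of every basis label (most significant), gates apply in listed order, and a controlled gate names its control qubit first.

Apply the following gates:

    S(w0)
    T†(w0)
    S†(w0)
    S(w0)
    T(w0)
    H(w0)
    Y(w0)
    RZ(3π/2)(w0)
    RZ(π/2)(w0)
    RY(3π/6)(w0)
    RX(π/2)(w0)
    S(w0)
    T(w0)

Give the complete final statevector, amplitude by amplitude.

The resulting statevector has amplitude sqrt(2)*I/2 on |0>, sqrt(2)*exp(3*I*pi/4)/2 on |1>. Key observation: steps 2-5 multiply out to the identity, so the circuit reduces to the remaining gates.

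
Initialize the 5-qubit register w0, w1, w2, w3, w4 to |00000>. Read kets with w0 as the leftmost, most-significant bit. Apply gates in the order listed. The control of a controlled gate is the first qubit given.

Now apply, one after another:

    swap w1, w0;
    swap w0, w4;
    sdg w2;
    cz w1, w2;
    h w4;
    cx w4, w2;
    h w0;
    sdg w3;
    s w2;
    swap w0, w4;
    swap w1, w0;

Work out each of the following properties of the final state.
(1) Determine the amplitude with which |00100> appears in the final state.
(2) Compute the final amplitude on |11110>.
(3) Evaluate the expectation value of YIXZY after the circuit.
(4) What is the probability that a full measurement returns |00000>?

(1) The final state's coefficient on |00100> equals 0.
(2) The final state's coefficient on |11110> equals 0.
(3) The expectation value of YIXZY is 0.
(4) A full measurement returns |00000> with probability 1/4.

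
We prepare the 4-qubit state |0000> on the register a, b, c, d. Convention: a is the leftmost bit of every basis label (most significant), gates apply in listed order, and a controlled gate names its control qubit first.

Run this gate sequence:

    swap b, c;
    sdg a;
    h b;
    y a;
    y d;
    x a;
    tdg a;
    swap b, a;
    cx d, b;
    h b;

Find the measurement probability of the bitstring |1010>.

The probability of measuring |1010> is 0.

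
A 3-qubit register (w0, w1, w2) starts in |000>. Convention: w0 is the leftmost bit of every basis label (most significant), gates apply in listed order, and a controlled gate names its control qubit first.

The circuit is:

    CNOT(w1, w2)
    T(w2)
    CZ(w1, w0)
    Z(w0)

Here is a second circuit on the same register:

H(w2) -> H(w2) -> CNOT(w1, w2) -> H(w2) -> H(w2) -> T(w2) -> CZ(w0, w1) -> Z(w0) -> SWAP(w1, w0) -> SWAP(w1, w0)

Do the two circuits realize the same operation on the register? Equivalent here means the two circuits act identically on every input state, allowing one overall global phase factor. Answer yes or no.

Yes, they are equivalent — the unitaries differ by at most a global phase.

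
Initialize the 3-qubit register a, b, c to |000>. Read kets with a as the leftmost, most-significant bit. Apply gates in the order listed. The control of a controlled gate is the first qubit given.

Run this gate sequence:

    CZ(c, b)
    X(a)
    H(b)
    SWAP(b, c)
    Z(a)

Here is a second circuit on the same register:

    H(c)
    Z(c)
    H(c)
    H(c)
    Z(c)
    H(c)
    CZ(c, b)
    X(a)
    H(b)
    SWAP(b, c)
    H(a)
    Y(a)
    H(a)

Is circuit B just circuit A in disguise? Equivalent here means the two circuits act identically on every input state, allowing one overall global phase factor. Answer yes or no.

No: there is an input state on which the two circuits produce genuinely different outputs (not merely differing by a phase).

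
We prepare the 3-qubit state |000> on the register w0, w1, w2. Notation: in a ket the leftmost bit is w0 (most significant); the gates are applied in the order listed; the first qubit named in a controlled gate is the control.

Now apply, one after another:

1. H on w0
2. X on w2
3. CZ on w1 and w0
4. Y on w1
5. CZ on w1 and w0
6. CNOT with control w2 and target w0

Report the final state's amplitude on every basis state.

The resulting statevector has amplitude -sqrt(2)*I/2 on |011>, sqrt(2)*I/2 on |111>, and 0 on every other basis state.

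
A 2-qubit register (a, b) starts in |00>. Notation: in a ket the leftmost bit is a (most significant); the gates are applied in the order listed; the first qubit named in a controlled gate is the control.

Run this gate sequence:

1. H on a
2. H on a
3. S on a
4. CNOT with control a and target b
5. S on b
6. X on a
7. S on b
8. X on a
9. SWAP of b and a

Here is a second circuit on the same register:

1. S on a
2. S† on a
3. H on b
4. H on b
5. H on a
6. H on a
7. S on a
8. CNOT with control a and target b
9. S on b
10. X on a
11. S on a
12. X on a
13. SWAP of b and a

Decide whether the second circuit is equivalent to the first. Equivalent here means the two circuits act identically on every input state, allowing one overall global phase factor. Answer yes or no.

No, they are not equivalent — no single phase factor reconciles the two unitaries.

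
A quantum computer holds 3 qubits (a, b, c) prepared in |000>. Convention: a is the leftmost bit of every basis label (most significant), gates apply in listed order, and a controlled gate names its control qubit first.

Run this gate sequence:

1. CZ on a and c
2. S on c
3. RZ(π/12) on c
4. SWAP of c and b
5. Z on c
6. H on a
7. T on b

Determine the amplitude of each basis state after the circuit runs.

The final amplitudes are -sqrt(2)*exp(23*I*pi/24)/2 on |000>, -sqrt(2)*exp(23*I*pi/24)/2 on |100>, and 0 on every other basis state.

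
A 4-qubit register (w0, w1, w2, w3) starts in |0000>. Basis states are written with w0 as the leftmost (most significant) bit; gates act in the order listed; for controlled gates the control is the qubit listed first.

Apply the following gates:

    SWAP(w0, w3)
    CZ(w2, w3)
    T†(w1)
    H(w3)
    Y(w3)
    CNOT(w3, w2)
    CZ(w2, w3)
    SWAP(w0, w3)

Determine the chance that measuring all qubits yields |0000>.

Outcome |0000> occurs with probability 1/2.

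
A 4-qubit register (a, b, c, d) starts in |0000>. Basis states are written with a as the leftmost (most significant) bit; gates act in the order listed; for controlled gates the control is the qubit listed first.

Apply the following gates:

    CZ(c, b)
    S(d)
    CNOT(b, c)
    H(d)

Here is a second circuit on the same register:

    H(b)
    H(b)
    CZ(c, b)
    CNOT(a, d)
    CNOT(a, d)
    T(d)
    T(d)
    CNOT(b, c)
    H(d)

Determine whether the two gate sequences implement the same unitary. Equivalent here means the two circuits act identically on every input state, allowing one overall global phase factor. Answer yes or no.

Yes, they are equivalent — the unitaries differ by at most a global phase.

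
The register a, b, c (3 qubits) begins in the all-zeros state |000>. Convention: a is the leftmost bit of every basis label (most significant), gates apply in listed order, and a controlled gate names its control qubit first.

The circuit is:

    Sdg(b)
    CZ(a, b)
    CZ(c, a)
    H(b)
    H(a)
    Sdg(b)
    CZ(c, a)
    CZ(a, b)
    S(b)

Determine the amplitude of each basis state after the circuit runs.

The final amplitudes are 1/2 on |000>, 0 on |001>, 1/2 on |010>, 0 on |011>, 1/2 on |100>, 0 on |101>, -1/2 on |110>, 0 on |111>.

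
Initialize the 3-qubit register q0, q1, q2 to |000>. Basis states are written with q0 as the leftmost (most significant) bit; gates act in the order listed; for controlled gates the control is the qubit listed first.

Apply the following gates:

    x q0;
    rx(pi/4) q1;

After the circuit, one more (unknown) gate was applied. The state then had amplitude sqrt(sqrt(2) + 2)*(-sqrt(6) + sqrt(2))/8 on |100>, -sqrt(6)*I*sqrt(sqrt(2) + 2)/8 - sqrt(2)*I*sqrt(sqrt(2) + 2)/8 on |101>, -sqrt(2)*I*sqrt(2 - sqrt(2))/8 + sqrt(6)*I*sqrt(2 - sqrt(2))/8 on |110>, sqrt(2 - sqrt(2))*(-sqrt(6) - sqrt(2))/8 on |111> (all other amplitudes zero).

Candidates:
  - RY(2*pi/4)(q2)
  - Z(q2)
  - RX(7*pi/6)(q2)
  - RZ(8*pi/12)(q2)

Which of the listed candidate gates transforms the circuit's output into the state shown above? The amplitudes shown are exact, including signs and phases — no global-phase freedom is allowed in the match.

The unique candidate consistent with the amplitudes is RX(7*pi/6)(q2).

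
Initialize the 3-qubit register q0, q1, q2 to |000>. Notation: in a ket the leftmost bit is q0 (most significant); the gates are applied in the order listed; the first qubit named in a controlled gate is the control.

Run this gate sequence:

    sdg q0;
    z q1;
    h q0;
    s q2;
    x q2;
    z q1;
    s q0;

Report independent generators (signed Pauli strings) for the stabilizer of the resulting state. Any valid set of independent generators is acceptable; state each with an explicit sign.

The stabilizer group can be generated by +YII, +IZI, -IIZ, among other valid generating sets.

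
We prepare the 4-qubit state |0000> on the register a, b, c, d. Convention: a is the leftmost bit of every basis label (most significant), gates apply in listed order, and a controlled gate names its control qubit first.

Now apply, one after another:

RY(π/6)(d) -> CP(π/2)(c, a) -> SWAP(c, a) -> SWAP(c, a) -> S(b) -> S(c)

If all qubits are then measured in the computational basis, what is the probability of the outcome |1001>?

The probability of measuring |1001> is 0. Key observation: the block from step 3 through step 4 cancels to the identity and can be dropped.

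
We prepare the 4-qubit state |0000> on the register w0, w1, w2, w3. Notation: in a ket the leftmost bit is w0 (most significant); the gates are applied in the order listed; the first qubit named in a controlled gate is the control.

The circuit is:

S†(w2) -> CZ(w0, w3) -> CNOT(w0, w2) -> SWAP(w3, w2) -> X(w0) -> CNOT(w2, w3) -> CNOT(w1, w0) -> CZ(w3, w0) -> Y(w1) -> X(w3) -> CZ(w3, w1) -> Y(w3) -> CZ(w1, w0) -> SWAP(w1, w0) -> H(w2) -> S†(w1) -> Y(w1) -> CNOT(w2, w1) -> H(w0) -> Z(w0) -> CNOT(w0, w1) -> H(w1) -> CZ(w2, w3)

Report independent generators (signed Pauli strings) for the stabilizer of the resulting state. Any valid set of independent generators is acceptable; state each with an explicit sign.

The final state is stabilized by the group generated by +XZII, +ZXZI, +IZXI, +IIIZ; other independent generating sets are equally valid.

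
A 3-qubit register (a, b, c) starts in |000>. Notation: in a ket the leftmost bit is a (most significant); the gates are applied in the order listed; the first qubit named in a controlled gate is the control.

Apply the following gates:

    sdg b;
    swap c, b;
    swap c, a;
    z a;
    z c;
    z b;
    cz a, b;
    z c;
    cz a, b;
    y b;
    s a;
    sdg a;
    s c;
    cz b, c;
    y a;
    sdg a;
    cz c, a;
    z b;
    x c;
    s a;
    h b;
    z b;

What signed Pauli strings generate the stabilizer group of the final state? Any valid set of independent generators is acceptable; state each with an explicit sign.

The final state is stabilized by the group generated by +IXI, -ZII, -IIZ; other independent generating sets are equally valid. Key observation: gates 11-12 undo each other exactly, leaving only the rest of the circuit to track.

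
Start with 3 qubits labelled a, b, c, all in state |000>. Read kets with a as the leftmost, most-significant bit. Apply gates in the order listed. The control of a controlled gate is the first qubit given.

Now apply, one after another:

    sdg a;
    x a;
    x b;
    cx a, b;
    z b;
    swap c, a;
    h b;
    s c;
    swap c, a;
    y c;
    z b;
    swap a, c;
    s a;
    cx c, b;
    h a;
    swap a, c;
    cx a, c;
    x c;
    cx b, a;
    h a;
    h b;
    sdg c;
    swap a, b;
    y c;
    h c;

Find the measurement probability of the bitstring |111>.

The probability of measuring |111> is 0.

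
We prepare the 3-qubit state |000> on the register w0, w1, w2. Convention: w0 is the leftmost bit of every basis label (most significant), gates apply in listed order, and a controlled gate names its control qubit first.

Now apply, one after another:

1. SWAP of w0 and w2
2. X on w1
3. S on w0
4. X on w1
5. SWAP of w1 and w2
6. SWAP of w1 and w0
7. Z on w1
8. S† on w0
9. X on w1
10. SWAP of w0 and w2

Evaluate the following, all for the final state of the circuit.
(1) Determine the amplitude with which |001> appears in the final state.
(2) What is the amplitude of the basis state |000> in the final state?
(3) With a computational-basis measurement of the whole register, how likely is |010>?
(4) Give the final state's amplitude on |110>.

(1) The amplitude on |001> is 0.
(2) The final state's coefficient on |000> equals 0.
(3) The probability of measuring |010> is 1.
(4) The amplitude on |110> is 0.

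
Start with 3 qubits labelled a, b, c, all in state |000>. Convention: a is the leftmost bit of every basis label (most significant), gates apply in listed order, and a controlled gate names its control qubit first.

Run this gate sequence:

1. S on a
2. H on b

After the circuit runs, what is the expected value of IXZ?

The observable IXZ averages to 1.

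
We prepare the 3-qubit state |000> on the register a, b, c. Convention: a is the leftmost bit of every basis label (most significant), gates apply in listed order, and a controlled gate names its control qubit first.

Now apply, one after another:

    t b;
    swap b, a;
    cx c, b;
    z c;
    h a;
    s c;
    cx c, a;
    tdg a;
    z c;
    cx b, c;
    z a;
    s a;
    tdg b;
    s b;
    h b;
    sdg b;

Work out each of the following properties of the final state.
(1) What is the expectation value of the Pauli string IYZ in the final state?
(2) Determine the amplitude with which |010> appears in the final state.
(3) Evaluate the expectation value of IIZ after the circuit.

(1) The observable IYZ averages to -1.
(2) The amplitude on |010> is -I/2.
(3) The observable IIZ averages to 1.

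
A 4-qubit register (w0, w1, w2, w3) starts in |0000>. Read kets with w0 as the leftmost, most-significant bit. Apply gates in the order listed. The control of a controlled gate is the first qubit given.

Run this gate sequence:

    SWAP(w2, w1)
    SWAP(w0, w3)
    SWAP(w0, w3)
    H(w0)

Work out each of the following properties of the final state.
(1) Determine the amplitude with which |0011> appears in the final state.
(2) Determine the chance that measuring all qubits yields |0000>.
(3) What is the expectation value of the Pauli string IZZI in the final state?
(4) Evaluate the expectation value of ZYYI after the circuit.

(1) The final state's coefficient on |0011> equals 0.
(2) The probability of measuring |0000> is 1/2.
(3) The observable IZZI averages to 1.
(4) The expectation value of ZYYI is 0.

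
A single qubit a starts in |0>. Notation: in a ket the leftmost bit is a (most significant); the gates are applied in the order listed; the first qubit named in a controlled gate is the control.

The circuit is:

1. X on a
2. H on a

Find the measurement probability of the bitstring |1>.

Outcome |1> occurs with probability 1/2.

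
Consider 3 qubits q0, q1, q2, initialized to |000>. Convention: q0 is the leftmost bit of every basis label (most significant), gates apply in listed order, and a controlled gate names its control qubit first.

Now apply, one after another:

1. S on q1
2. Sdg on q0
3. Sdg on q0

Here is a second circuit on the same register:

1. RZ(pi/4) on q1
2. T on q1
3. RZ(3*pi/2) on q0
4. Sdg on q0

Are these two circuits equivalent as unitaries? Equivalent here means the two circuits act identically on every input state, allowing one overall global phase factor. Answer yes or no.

Yes, they are equivalent — the unitaries differ by at most a global phase.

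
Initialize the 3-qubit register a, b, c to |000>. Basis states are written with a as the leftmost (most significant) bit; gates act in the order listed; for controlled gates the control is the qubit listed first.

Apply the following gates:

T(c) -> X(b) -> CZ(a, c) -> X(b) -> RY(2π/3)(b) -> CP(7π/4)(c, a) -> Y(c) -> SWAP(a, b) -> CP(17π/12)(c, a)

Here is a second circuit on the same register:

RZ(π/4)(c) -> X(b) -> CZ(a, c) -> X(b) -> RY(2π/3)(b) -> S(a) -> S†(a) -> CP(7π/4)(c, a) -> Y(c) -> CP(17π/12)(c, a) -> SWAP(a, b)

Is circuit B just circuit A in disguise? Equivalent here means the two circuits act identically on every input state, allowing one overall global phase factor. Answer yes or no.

No: there is an input state on which the two circuits produce genuinely different outputs (not merely differing by a phase).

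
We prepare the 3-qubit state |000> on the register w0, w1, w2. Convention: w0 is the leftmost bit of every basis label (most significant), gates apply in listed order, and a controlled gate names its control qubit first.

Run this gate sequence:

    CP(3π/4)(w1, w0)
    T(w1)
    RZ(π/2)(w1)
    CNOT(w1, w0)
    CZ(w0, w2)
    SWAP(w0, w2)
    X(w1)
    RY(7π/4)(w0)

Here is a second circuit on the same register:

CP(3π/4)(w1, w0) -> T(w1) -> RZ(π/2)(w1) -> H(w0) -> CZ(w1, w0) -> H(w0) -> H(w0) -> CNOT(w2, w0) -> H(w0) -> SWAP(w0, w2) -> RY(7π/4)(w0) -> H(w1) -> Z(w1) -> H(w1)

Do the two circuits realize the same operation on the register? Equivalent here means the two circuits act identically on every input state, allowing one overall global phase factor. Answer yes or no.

Yes — the two circuits implement the same unitary up to a global phase.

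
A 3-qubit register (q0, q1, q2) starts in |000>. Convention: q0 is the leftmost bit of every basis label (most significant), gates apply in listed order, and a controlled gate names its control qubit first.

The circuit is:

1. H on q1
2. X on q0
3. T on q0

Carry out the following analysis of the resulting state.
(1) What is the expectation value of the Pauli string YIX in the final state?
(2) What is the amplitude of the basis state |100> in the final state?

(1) The expectation value of YIX is 0.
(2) The amplitude on |100> is sqrt(2)*exp(I*pi/4)/2.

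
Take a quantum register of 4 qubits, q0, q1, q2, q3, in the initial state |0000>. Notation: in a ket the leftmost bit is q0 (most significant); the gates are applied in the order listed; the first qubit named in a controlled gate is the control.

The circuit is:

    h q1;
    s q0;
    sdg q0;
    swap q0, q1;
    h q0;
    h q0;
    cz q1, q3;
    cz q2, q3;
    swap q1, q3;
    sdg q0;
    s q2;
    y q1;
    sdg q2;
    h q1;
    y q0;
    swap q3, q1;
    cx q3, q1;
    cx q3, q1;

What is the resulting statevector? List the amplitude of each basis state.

The final amplitudes are -I/2 on |0000>, I/2 on |0001>, -1/2 on |1000>, 1/2 on |1001>, and 0 on every other basis state. Key observation: gates 5-6 undo each other exactly, leaving only the rest of the circuit to track.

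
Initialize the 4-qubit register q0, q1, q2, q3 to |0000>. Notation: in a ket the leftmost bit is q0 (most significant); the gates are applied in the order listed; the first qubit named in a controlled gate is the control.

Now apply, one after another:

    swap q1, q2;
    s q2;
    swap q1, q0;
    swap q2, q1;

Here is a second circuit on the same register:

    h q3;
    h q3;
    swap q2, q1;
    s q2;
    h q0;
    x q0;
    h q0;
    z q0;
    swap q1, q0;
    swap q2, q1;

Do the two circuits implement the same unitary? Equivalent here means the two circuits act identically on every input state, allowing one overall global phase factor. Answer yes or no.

Yes: on every input state the two circuits agree up to one overall phase factor.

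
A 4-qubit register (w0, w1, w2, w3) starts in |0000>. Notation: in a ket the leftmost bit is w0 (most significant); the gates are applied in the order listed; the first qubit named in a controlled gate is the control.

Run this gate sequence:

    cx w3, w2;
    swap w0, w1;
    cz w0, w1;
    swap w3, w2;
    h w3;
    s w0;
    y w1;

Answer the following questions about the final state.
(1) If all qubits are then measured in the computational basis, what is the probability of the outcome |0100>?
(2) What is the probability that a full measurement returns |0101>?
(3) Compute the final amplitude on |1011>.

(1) Outcome |0100> occurs with probability 1/2.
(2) The probability of measuring |0101> is 1/2.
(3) The final state's coefficient on |1011> equals 0.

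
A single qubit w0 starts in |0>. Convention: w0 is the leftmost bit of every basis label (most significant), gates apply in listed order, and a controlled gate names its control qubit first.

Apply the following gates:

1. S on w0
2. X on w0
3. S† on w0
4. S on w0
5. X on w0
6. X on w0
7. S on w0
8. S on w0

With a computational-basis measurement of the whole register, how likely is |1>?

Outcome |1> occurs with probability 1. Key observation: steps 2-5 multiply out to the identity, so the circuit reduces to the remaining gates.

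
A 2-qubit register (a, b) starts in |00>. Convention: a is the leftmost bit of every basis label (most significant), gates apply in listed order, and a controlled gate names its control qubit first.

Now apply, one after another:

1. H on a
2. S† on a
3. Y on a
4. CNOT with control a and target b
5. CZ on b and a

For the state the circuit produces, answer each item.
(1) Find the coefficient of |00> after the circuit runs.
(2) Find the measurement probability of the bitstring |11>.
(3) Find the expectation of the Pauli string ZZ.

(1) The final state's coefficient on |00> equals -sqrt(2)/2.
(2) The probability of measuring |11> is 1/2.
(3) In the final state, ZZ has expectation 1.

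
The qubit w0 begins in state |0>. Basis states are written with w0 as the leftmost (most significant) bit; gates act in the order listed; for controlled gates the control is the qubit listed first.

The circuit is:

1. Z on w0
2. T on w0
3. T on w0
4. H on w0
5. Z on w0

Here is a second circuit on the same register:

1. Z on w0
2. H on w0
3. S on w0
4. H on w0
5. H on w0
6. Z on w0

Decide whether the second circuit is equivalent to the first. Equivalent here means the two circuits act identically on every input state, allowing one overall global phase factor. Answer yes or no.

No, they are not equivalent — no single phase factor reconciles the two unitaries.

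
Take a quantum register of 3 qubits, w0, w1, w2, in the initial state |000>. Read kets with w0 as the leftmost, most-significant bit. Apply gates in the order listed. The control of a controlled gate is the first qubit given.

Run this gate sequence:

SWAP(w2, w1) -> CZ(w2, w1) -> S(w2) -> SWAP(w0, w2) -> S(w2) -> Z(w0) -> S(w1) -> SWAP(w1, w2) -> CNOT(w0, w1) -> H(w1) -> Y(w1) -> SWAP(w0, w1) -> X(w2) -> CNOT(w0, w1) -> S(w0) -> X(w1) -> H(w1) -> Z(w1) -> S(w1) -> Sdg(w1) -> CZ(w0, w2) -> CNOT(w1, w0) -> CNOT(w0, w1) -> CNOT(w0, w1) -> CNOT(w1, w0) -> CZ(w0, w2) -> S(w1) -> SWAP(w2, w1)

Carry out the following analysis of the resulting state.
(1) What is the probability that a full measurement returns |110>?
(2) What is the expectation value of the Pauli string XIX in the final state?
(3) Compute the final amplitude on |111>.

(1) Outcome |110> occurs with probability 1/4. Key observation: the block from step 20 through step 27 cancels to the identity and can be dropped.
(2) In the final state, XIX has expectation -1.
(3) |111> carries amplitude I/2 in the final state.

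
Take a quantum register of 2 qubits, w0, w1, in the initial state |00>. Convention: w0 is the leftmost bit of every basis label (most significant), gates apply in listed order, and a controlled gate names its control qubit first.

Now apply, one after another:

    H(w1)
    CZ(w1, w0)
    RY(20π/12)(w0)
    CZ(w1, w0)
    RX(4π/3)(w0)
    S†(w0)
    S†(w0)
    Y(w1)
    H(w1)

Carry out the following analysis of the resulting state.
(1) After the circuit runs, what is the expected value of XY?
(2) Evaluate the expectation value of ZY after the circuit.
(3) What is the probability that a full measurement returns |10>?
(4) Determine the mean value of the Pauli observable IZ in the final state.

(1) The observable XY averages to 0.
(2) The observable ZY averages to -3/4.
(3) Outcome |10> occurs with probability 1/16.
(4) In the final state, IZ has expectation -1/2.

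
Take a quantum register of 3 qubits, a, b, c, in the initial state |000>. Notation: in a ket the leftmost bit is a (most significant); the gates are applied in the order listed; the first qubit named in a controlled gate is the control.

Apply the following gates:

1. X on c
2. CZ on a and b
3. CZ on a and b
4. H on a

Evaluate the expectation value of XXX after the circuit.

The expectation value of XXX is 0. Key observation: steps 2-3 multiply out to the identity, so the circuit reduces to the remaining gates.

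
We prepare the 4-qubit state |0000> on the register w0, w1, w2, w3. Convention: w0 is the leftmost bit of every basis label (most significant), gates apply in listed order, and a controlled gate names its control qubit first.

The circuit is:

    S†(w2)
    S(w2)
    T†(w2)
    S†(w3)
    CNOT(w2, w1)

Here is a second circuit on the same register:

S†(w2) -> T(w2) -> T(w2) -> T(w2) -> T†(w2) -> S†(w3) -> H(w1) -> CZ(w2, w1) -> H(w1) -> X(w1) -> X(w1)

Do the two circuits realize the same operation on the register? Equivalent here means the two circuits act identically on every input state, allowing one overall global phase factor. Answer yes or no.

No, they are not equivalent — no single phase factor reconciles the two unitaries.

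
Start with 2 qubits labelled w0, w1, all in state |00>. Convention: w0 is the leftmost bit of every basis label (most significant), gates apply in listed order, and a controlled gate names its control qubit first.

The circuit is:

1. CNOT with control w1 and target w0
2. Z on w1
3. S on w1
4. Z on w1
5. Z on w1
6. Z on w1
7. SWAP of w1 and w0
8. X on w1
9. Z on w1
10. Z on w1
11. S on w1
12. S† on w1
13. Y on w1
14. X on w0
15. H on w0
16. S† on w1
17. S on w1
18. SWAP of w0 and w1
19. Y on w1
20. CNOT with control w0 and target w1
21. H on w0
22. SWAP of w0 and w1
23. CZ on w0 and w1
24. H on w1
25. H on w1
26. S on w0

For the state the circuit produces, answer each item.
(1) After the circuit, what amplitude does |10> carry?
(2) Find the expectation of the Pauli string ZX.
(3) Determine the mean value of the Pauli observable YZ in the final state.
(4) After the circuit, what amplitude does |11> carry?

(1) The amplitude on |10> is I/2.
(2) The expectation value of ZX is 1.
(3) In the final state, YZ has expectation 1.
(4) The final state's coefficient on |11> equals -I/2.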